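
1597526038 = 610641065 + 986884973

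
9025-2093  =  6932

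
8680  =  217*40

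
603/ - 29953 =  - 1 + 29350/29953=- 0.02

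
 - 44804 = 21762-66566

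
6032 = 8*754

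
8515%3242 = 2031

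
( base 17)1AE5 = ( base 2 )1111101101110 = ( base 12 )47A6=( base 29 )9gd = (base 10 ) 8046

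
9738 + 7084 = 16822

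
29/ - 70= - 29/70 = - 0.41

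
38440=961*40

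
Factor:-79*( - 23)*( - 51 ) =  - 92667 = - 3^1*17^1  *23^1*79^1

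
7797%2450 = 447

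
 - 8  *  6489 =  - 51912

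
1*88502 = 88502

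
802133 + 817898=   1620031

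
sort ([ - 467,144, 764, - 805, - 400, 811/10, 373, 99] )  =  [ - 805,-467, - 400, 811/10,99, 144, 373, 764 ]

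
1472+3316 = 4788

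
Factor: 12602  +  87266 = 99868 = 2^2 * 24967^1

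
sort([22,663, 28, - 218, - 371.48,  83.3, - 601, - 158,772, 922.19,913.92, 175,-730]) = [ - 730 , - 601,- 371.48, - 218, - 158,22,28,83.3, 175,663, 772, 913.92,922.19 ]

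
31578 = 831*38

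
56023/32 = 1750+23/32 = 1750.72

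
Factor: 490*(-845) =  - 2^1*5^2*7^2  *  13^2 = - 414050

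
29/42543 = 1/1467  =  0.00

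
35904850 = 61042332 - 25137482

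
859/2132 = 859/2132 = 0.40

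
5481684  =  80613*68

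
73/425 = 73/425=0.17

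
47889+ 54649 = 102538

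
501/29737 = 501/29737 = 0.02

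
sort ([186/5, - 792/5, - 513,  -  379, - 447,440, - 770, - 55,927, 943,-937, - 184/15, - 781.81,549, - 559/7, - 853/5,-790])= [ - 937, - 790,  -  781.81, - 770, - 513, - 447, - 379,-853/5,-792/5, - 559/7,- 55, - 184/15 , 186/5 , 440, 549,927, 943]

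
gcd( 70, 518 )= 14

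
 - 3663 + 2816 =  - 847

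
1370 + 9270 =10640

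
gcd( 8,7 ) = 1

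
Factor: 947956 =2^2 * 269^1*881^1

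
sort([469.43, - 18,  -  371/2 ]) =[ - 371/2,-18,469.43 ] 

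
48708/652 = 74 + 115/163 = 74.71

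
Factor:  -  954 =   -  2^1*3^2*53^1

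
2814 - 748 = 2066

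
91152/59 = 1544 + 56/59 = 1544.95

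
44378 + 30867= 75245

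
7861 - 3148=4713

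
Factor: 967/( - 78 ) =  - 2^(-1)* 3^( - 1) *13^( - 1 ) * 967^1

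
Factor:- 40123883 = - 857^1*46819^1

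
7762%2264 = 970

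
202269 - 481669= - 279400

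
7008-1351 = 5657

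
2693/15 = 2693/15 =179.53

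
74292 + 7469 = 81761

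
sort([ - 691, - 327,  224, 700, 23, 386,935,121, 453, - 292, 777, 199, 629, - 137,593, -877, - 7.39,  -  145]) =[-877,-691,-327,-292, - 145,  -  137 , -7.39 , 23, 121, 199,224  ,  386,453, 593, 629, 700, 777, 935]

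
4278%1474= 1330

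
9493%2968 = 589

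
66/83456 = 33/41728 = 0.00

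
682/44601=682/44601 = 0.02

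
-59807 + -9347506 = - 9407313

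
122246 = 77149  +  45097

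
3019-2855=164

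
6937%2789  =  1359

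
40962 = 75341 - 34379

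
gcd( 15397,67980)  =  1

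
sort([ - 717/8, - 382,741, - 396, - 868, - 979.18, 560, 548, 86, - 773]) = [ - 979.18, - 868,-773, - 396,-382, - 717/8,86, 548, 560,741]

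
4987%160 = 27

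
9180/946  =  4590/473 = 9.70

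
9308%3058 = 134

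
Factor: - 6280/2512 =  - 5/2  =  - 2^( - 1)*5^1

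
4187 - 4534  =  - 347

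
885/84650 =177/16930=0.01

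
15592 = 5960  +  9632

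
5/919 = 5/919 = 0.01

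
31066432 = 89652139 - 58585707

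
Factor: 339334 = 2^1*169667^1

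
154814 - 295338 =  - 140524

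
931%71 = 8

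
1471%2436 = 1471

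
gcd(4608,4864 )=256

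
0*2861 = 0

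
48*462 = 22176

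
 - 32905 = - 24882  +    -  8023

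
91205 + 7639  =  98844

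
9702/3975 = 3234/1325= 2.44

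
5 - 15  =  - 10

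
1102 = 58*19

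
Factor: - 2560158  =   - 2^1*3^2*142231^1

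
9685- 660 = 9025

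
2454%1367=1087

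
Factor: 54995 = 5^1*17^1 * 647^1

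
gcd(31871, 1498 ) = 7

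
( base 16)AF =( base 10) 175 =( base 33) 5A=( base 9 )214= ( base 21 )87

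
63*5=315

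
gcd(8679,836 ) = 11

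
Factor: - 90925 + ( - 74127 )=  - 2^2*41263^1= - 165052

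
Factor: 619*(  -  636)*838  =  - 329907192 = - 2^3 * 3^1*53^1*419^1*619^1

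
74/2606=37/1303=0.03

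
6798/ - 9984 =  - 1 + 531/1664 = -  0.68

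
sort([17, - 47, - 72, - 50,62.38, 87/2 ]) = [ - 72, - 50, - 47, 17, 87/2,62.38]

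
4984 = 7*712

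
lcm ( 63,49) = 441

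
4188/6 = 698 = 698.00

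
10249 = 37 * 277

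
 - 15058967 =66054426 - 81113393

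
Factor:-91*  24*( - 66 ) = 2^4*3^2*7^1*11^1*13^1 = 144144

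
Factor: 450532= 2^2*163^1 * 691^1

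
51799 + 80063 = 131862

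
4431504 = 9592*462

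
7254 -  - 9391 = 16645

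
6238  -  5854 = 384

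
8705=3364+5341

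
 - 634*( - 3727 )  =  2362918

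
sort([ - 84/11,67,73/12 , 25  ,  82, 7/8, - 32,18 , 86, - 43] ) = [ - 43, - 32, - 84/11 , 7/8, 73/12, 18,25 , 67, 82,  86 ] 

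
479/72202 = 479/72202 = 0.01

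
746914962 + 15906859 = 762821821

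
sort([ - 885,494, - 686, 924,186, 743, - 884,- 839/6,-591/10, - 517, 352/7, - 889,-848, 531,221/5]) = [ - 889,-885,  -  884, -848,  -  686,-517,-839/6, - 591/10, 221/5, 352/7, 186,494, 531, 743,924] 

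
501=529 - 28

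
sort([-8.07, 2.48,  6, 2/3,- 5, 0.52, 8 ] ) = [ - 8.07, - 5,0.52,2/3, 2.48,  6, 8 ]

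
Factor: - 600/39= - 200/13  =  - 2^3*5^2*13^( - 1)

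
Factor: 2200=2^3*5^2 * 11^1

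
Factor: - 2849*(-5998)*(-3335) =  - 56989487170 = -  2^1*5^1*7^1*11^1 *23^1 *29^1*37^1*2999^1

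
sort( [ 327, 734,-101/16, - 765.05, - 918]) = [-918, - 765.05, - 101/16,  327, 734 ]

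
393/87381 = 131/29127=0.00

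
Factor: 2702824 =2^3*337853^1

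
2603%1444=1159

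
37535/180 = 7507/36 = 208.53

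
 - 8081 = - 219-7862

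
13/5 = 2 + 3/5= 2.60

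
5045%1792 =1461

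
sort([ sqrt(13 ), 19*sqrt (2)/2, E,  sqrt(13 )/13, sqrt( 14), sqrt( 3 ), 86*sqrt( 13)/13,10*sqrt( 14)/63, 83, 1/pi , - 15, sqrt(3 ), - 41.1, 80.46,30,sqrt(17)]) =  [ - 41.1  , - 15  ,  sqrt(13)/13,1/pi, 10*sqrt(14)/63, sqrt (3 ), sqrt(3), E, sqrt( 13) , sqrt( 14), sqrt(17 ), 19*sqrt(2 )/2,  86*sqrt(13)/13, 30 , 80.46,83]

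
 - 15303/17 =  - 15303/17 = -  900.18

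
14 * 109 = 1526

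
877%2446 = 877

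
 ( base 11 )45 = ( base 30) 1j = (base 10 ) 49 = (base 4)301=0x31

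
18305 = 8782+9523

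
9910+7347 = 17257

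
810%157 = 25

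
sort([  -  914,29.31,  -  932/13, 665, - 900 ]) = [ - 914, - 900 , - 932/13, 29.31, 665]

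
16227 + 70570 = 86797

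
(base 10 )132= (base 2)10000100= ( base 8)204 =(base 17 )7D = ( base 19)6i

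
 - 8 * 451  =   - 3608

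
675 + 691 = 1366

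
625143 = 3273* 191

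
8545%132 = 97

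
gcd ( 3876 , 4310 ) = 2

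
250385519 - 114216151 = 136169368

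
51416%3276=2276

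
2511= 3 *837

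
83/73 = 83/73 = 1.14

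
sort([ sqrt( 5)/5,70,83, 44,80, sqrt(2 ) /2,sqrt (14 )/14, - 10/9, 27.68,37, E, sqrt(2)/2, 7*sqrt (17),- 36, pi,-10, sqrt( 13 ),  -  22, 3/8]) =[-36,- 22,-10,  -  10/9, sqrt(14 ) /14, 3/8, sqrt( 5)/5, sqrt(2 ) /2, sqrt( 2)/2,  E, pi,  sqrt( 13 ),27.68,7*sqrt( 17), 37, 44, 70,80, 83]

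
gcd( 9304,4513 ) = 1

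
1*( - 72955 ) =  - 72955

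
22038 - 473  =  21565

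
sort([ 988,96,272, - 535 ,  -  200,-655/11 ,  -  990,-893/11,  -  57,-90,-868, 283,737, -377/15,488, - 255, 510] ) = [-990,-868,- 535, - 255, - 200,-90, - 893/11, - 655/11, - 57, - 377/15,96,272,283,488,510,737,  988]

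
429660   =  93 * 4620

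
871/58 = 15 + 1/58=15.02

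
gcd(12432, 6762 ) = 42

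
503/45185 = 503/45185 =0.01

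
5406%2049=1308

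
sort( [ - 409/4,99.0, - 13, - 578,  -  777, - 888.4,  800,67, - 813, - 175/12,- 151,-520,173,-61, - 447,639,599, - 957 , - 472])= [ - 957,-888.4, - 813, - 777,-578, - 520, - 472, - 447, - 151, - 409/4,-61,- 175/12,-13,67, 99.0,173, 599,  639,800]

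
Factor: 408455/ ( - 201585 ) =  - 541/267 = - 3^( - 1 )*89^ ( - 1 )*541^1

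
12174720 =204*59680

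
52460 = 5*10492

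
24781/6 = 24781/6 = 4130.17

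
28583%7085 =243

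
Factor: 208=2^4*13^1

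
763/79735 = 763/79735  =  0.01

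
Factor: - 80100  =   - 2^2*3^2 * 5^2*89^1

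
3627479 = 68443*53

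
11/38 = 11/38 = 0.29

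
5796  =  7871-2075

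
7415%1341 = 710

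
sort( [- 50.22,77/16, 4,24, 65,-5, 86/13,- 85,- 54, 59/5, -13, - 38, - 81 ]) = [-85, - 81,-54, - 50.22,  -  38,  -  13, - 5,4, 77/16,86/13, 59/5, 24, 65 ] 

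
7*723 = 5061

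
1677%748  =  181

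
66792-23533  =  43259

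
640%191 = 67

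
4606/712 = 2303/356 = 6.47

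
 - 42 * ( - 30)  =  1260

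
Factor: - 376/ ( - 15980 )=2^1*5^ ( - 1)*17^(-1) = 2/85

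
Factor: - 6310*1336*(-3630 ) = 2^5*3^1*5^2 *11^2*167^1 * 631^1= 30601480800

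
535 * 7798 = 4171930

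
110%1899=110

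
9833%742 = 187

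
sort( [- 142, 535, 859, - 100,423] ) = [- 142,  -  100 , 423, 535, 859 ] 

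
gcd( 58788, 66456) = 2556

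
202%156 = 46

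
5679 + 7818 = 13497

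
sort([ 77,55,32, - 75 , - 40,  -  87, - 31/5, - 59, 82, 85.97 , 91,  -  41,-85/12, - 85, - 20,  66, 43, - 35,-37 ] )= [ - 87, - 85, -75, - 59,  -  41,-40,-37 , - 35,- 20 , - 85/12, -31/5,32,  43 , 55, 66, 77,82,85.97, 91 ] 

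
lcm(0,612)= 0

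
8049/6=1341  +  1/2 = 1341.50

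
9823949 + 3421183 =13245132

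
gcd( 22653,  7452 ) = 27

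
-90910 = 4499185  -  4590095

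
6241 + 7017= 13258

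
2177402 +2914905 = 5092307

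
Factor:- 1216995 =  - 3^1*5^1*13^1*79^2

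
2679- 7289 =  - 4610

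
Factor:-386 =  - 2^1*193^1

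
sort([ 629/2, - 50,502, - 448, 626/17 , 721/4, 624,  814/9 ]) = [ - 448, - 50,626/17,814/9,721/4,629/2,  502 , 624 ] 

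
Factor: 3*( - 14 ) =  -  42 = - 2^1*3^1*7^1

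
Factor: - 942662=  - 2^1*7^2*9619^1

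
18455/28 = 18455/28  =  659.11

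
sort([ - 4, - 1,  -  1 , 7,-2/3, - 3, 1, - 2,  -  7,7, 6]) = [ - 7, -4,-3, - 2, - 1, -1, - 2/3, 1, 6,7,7]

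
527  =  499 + 28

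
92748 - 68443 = 24305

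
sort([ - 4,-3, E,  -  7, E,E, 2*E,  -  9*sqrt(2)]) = [-9*sqrt ( 2), - 7, - 4, - 3,E, E , E,  2*E ] 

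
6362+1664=8026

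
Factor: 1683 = 3^2*11^1*17^1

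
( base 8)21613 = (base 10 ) 9099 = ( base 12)5323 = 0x238B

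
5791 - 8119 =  - 2328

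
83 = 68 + 15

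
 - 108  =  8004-8112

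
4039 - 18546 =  -14507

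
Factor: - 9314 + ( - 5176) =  - 2^1*3^2 * 5^1*7^1*23^1 = - 14490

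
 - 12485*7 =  -87395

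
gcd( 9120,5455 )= 5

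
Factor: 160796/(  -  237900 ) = - 3^( - 1 )*5^( - 2)*13^(-1 ) * 659^1= - 659/975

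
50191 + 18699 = 68890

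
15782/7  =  2254 + 4/7 = 2254.57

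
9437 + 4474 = 13911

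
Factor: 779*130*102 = 2^2*3^1*5^1 * 13^1*17^1*19^1*41^1 = 10329540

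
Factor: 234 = 2^1*3^2 * 13^1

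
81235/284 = 81235/284 = 286.04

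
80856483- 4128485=76727998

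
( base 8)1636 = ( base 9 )1238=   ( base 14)4a2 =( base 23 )1H6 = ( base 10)926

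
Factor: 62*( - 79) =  - 4898 =- 2^1*31^1 *79^1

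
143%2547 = 143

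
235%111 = 13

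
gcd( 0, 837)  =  837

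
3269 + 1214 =4483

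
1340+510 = 1850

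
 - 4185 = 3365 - 7550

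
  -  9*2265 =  - 20385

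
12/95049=4/31683 = 0.00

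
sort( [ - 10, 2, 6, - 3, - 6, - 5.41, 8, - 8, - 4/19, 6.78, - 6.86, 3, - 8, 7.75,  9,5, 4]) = [ - 10 , - 8,-8 , - 6.86, - 6, - 5.41, - 3, - 4/19,2,3, 4, 5, 6,6.78, 7.75,8,9 ] 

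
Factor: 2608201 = 523^1 * 4987^1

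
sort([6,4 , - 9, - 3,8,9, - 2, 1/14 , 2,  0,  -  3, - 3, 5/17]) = [  -  9, - 3, - 3, - 3,  -  2,0, 1/14,5/17,2, 4, 6,8, 9 ] 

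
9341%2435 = 2036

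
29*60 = 1740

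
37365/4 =9341+1/4 = 9341.25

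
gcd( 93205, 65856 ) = 7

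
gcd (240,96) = 48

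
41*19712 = 808192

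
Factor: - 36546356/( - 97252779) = 2^2 *3^( - 1) * 7^2*11^2 * 13^ ( - 1 ) * 23^1*41^( - 1 ) * 67^1* 60821^( - 1 )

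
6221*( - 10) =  - 62210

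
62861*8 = 502888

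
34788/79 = 34788/79=440.35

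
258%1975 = 258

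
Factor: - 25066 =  - 2^1 *83^1*151^1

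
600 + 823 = 1423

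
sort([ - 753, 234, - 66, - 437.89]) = [ - 753, - 437.89, -66 , 234]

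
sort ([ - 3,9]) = [ - 3, 9 ] 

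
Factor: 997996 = 2^2*249499^1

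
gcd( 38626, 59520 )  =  62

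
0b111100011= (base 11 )3AA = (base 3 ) 122220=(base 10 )483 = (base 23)l0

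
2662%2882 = 2662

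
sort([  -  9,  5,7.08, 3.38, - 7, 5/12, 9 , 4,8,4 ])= [ - 9, -7,  5/12,  3.38,4,4,5, 7.08,8,9 ] 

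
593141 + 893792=1486933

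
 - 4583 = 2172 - 6755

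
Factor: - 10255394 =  - 2^1*53^1*96749^1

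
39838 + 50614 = 90452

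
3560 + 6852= 10412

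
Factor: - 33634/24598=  - 7^(-2)*67^1 =- 67/49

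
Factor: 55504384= 2^9*13^1*31^1*269^1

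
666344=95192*7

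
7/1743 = 1/249 = 0.00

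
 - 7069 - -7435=366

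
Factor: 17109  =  3^2*1901^1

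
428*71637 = 30660636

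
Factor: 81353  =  81353^1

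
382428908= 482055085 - 99626177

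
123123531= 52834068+70289463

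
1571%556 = 459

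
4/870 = 2/435 = 0.00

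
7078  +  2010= 9088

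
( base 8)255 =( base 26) 6h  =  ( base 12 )125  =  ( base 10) 173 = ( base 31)5i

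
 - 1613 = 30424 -32037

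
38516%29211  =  9305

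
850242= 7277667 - 6427425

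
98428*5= 492140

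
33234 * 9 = 299106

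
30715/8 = 30715/8 = 3839.38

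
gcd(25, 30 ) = 5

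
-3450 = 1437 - 4887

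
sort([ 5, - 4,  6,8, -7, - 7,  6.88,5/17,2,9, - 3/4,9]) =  [ -7, - 7, - 4,-3/4, 5/17, 2,5, 6,6.88, 8,9, 9 ] 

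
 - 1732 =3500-5232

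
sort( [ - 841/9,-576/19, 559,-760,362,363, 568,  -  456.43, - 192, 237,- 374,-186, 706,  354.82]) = [ - 760,-456.43,  -  374, - 192,  -  186, - 841/9, - 576/19,237,  354.82, 362,363,  559 , 568,  706 ]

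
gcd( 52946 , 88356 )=2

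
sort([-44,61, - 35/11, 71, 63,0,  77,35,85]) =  [ - 44,-35/11,0,  35, 61,63, 71 , 77,85]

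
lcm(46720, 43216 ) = 1728640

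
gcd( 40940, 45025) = 5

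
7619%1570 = 1339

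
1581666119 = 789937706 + 791728413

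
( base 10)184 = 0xB8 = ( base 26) 72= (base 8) 270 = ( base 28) 6G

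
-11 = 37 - 48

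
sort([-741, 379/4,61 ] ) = [-741,61,379/4 ] 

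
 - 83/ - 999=83/999=0.08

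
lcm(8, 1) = 8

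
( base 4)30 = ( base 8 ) 14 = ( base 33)C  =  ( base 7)15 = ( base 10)12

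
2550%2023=527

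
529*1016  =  537464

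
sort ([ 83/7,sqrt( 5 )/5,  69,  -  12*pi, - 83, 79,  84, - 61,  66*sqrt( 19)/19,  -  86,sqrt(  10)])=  [ - 86,  -  83,  -  61, - 12  *  pi , sqrt( 5)/5,sqrt( 10),  83/7,66*sqrt( 19 ) /19, 69,  79,  84]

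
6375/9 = 2125/3 =708.33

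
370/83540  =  37/8354=0.00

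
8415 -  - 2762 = 11177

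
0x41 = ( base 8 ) 101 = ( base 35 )1U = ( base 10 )65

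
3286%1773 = 1513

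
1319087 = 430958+888129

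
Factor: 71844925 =5^2*2873797^1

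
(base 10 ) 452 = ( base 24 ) ik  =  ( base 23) JF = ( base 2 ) 111000100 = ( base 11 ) 381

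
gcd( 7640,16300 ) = 20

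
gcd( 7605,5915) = 845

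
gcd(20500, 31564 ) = 4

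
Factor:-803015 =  - 5^1*160603^1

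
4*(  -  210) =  - 840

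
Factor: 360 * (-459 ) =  - 165240 = - 2^3 * 3^5*5^1*17^1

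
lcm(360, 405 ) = 3240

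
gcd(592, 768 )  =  16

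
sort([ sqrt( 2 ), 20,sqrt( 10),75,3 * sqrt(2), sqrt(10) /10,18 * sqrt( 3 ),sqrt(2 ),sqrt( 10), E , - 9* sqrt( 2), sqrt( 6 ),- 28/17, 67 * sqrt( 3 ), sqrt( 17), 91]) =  [-9*sqrt( 2 ) ,-28/17,  sqrt( 10)/10 , sqrt(2 ) , sqrt( 2), sqrt( 6 ),  E, sqrt( 10 )  ,  sqrt (10),sqrt( 17), 3 * sqrt(2), 20,18*sqrt( 3),75, 91 , 67*sqrt (3)]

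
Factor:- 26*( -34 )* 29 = 2^2*13^1*17^1*29^1 = 25636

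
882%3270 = 882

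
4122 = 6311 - 2189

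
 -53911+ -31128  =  -85039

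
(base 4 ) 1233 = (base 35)36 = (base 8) 157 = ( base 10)111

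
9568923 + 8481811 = 18050734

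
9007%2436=1699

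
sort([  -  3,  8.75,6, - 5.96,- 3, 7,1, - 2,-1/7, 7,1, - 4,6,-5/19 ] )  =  [ - 5.96, - 4, - 3, - 3,-2,- 5/19, - 1/7,1,  1,6, 6,7,7 , 8.75]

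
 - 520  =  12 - 532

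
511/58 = 8+47/58  =  8.81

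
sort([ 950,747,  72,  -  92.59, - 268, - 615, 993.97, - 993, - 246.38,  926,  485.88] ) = [  -  993,-615 , - 268, - 246.38, - 92.59, 72,485.88,747, 926, 950,993.97 ] 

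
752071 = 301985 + 450086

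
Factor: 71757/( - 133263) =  - 7/13 = - 7^1* 13^( - 1)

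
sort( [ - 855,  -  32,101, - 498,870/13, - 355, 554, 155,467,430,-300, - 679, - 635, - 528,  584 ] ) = [ - 855, - 679, - 635,-528, - 498, - 355 ,- 300, - 32, 870/13,101,155, 430 , 467, 554,584] 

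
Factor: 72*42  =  3024 = 2^4*3^3*7^1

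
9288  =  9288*1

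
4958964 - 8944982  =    -  3986018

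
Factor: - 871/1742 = - 1/2 = - 2^(-1 )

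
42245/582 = 42245/582 = 72.59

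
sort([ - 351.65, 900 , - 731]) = [ -731, - 351.65, 900 ]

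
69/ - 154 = -69/154=-0.45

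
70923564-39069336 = 31854228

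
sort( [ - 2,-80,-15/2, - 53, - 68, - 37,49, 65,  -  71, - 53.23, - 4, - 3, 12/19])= [ - 80, - 71,- 68,- 53.23, - 53, - 37, - 15/2, - 4, - 3, - 2, 12/19,49,65 ] 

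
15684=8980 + 6704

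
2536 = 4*634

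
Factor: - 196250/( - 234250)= 785/937  =  5^1*157^1*937^( - 1 ) 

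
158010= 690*229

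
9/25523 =9/25523  =  0.00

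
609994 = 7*87142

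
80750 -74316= 6434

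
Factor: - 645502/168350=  - 5^( - 2)*7^( - 1 )  *11^1*61^1 = - 671/175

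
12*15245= 182940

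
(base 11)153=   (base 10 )179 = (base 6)455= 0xB3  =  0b10110011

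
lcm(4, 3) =12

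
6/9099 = 2/3033 = 0.00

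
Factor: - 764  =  - 2^2* 191^1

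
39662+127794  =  167456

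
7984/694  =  11 + 175/347= 11.50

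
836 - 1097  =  -261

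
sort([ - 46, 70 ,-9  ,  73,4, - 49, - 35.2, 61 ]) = [ - 49, - 46,  -  35.2, - 9,4,61,  70,73 ] 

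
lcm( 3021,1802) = 102714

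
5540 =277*20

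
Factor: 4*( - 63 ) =-2^2 * 3^2*7^1 = - 252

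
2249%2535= 2249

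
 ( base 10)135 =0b10000111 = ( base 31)4B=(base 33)43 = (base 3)12000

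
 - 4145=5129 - 9274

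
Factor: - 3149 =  - 47^1*67^1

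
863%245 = 128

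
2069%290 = 39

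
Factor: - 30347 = -30347^1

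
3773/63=59 + 8/9 = 59.89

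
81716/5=16343 + 1/5 = 16343.20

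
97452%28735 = 11247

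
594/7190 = 297/3595 =0.08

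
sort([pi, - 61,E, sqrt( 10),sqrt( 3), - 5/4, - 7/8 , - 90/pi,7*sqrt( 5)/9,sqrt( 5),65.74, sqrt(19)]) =[-61, - 90/pi, - 5/4, -7/8,sqrt( 3), 7*sqrt( 5 ) /9,  sqrt( 5), E,  pi,sqrt(10),sqrt( 19), 65.74]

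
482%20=2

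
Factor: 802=2^1*401^1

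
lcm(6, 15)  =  30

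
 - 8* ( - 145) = 1160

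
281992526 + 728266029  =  1010258555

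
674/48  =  14+ 1/24 =14.04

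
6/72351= 2/24117= 0.00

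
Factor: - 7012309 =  - 23^1*304883^1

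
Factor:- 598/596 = - 2^( - 1 )*13^1 * 23^1 * 149^(-1) = -299/298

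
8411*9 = 75699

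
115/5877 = 115/5877=0.02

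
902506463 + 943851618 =1846358081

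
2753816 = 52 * 52958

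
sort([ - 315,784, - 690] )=[ - 690 ,  -  315,  784]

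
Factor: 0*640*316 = 0^1=   0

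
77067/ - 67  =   - 1151 + 50/67 = -  1150.25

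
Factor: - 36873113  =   - 36873113^1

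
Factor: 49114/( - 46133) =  - 2^1*13^1 * 1889^1*46133^( - 1 )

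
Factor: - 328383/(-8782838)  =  2^(- 1)*3^2*11^1*31^1*37^( - 1)*107^1*118687^( - 1)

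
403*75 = 30225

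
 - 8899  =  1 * (-8899 )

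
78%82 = 78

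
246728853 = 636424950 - 389696097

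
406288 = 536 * 758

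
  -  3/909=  - 1/303  =  - 0.00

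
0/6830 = 0 = 0.00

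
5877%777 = 438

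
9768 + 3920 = 13688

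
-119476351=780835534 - 900311885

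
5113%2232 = 649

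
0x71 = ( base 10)113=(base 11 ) a3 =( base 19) 5I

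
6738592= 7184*938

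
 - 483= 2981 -3464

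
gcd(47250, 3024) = 378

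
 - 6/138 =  - 1+22/23 =- 0.04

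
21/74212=21/74212 = 0.00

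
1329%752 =577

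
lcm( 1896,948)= 1896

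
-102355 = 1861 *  ( - 55)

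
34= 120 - 86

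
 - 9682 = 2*( - 4841)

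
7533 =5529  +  2004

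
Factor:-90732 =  - 2^2  *3^1*7561^1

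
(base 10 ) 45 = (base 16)2d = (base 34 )1b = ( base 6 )113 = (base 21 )23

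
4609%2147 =315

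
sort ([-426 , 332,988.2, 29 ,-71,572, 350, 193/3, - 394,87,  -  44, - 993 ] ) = [ - 993,  -  426, - 394, - 71,- 44,  29, 193/3,87,332,  350,572, 988.2]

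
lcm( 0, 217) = 0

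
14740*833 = 12278420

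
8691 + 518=9209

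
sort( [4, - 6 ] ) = [ - 6,4 ]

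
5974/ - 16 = -374+5/8 = -373.38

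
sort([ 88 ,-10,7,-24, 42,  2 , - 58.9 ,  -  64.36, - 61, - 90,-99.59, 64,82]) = [ - 99.59, - 90, -64.36, - 61, - 58.9, - 24, -10,2,7,42,64, 82,88]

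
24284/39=1868/3 = 622.67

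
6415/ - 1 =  - 6415/1 = - 6415.00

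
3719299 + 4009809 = 7729108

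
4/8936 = 1/2234 = 0.00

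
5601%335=241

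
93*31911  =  2967723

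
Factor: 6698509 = 6698509^1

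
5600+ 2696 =8296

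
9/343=9/343 = 0.03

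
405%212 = 193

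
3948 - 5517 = -1569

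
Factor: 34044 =2^2*3^1 * 2837^1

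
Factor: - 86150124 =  - 2^2*3^2*409^1*5851^1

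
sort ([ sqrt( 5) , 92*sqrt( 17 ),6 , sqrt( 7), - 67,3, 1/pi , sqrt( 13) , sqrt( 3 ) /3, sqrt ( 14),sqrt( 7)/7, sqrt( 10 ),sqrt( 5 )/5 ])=[- 67 , 1/pi, sqrt( 7) /7, sqrt( 5 )/5,sqrt(3 ) /3,sqrt( 5) , sqrt( 7 ), 3,sqrt( 10 ),sqrt(13 ),  sqrt( 14 ) , 6 , 92*sqrt( 17) ]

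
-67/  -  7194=67/7194  =  0.01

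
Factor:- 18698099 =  - 7^1*89^1 * 30013^1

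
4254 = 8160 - 3906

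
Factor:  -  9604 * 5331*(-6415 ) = 2^2 * 3^1*5^1*7^4*1283^1*1777^1  =  328441097460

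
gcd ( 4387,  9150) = 1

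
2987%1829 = 1158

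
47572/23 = 47572/23 = 2068.35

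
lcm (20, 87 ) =1740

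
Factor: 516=2^2*3^1*43^1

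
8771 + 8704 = 17475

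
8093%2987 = 2119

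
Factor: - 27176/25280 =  - 2^( - 3)*5^( - 1 )*43^1 = - 43/40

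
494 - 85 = 409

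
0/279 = 0 = 0.00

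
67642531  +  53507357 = 121149888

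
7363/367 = 20 + 23/367  =  20.06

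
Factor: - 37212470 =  - 2^1*5^1 * 67^1*55541^1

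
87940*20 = 1758800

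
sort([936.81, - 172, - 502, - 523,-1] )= [  -  523,  -  502,-172,  -  1,936.81]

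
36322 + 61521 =97843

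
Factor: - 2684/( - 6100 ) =5^(- 2)*11^1= 11/25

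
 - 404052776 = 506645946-910698722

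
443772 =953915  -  510143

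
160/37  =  160/37 = 4.32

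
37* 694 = 25678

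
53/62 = 53/62 = 0.85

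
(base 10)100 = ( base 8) 144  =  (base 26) 3M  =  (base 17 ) 5F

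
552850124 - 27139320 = 525710804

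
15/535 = 3/107 = 0.03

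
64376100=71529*900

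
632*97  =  61304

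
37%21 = 16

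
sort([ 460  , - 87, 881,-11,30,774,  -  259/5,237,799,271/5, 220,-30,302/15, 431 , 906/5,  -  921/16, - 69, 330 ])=[ - 87,- 69,-921/16,-259/5, - 30, - 11, 302/15, 30, 271/5,906/5, 220, 237,330, 431,460, 774, 799, 881]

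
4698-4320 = 378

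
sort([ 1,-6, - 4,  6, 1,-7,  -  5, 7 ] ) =[ -7,- 6,-5,-4, 1,1,  6, 7 ] 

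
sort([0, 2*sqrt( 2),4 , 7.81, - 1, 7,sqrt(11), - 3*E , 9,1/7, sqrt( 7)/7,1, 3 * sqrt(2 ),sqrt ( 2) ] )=[ - 3*E, - 1, 0,1/7, sqrt (7 )/7,1,  sqrt( 2 ), 2* sqrt(2), sqrt (11), 4, 3*sqrt(2), 7,7.81, 9 ]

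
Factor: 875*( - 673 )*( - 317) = 5^3 * 7^1*317^1*673^1 = 186673375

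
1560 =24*65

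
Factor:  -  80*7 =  - 560 = - 2^4*5^1 * 7^1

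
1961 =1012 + 949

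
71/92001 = 71/92001 = 0.00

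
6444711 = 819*7869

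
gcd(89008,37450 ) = 2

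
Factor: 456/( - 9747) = -2^3*3^(  -  2) * 19^( - 1 ) =- 8/171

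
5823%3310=2513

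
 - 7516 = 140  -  7656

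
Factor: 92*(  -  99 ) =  - 2^2*3^2*11^1*23^1 = -9108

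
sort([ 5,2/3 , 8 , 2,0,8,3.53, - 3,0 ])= [ - 3,0,  0,2/3 , 2,3.53,  5,8,8]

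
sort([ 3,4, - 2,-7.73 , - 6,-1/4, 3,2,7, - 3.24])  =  [ - 7.73, - 6 , - 3.24,-2, - 1/4, 2,  3, 3,4,7]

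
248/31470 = 124/15735 = 0.01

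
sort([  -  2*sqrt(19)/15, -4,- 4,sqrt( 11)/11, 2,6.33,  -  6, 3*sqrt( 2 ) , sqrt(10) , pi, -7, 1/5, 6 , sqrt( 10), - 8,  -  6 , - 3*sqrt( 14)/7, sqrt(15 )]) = [ - 8 , - 7, - 6,-6,-4,-4,-3* sqrt( 14 )/7, - 2*sqrt( 19) /15, 1/5,sqrt(11)/11 , 2,pi, sqrt(10 ),sqrt( 10), sqrt ( 15), 3 * sqrt( 2), 6 , 6.33]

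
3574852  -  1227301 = 2347551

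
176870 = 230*769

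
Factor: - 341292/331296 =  - 2^(  -  3) * 29^( - 1 )  *239^1 = - 239/232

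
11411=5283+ 6128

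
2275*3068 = 6979700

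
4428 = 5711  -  1283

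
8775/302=29 + 17/302  =  29.06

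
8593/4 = 2148 + 1/4 = 2148.25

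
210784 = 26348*8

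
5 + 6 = 11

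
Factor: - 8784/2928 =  - 3^1 = -3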